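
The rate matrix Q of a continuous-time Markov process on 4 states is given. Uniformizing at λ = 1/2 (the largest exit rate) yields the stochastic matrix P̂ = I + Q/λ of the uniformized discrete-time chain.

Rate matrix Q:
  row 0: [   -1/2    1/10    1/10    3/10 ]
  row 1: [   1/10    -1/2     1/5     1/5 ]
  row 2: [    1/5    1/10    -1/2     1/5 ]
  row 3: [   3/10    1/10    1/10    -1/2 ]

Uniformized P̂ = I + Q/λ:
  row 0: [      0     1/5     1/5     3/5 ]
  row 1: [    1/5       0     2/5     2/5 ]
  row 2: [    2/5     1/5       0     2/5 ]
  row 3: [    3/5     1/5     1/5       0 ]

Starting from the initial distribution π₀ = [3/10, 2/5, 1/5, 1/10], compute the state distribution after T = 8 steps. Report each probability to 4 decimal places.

t=0: π = [0.3000, 0.4000, 0.2000, 0.1000]
t=1: π = [0.2200, 0.1200, 0.2400, 0.4200]
t=2: π = [0.3720, 0.1760, 0.1760, 0.2760]
t=3: π = [0.2712, 0.1648, 0.2000, 0.3640]
t=4: π = [0.3314, 0.1670, 0.1930, 0.3086]
t=5: π = [0.2958, 0.1666, 0.1948, 0.3428]
t=6: π = [0.3169, 0.1667, 0.1944, 0.3220]
t=7: π = [0.3043, 0.1667, 0.1945, 0.3346]
t=8: π = [0.3119, 0.1667, 0.1944, 0.3270]

π = [0.3119, 0.1667, 0.1944, 0.3270]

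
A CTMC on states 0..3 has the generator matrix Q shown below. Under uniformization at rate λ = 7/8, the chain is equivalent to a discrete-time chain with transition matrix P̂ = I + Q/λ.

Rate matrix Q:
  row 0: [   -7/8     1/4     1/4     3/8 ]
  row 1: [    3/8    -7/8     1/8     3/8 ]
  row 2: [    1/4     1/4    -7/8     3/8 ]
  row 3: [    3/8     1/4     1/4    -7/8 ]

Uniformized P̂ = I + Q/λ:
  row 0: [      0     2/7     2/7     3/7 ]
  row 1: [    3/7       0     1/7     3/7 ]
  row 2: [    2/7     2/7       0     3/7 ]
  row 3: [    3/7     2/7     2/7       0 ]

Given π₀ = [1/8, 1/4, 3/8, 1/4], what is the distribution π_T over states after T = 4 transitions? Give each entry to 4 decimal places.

π = [0.2802, 0.2224, 0.1991, 0.2983]

t=0: π = [0.1250, 0.2500, 0.3750, 0.2500]
t=1: π = [0.3214, 0.2143, 0.1429, 0.3214]
t=2: π = [0.2704, 0.2245, 0.2143, 0.2908]
t=3: π = [0.2821, 0.2216, 0.1924, 0.3039]
t=4: π = [0.2802, 0.2224, 0.1991, 0.2983]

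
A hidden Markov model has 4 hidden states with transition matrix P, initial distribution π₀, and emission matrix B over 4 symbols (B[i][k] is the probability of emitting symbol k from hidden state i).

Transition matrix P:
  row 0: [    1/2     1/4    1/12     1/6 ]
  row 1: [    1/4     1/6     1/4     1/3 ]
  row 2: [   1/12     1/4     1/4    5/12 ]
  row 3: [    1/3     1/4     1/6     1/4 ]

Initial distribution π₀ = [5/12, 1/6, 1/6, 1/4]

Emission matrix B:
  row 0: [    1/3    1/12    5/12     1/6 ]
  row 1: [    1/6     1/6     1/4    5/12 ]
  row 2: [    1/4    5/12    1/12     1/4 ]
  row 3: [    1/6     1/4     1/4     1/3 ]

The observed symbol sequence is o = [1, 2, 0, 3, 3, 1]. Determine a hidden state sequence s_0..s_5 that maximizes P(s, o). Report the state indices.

t=0: δ = [3.472e-02, 2.778e-02, 6.944e-02, 6.250e-02]  (obs o_0=1)
t=1: δ = [8.681e-03, 4.340e-03, 1.447e-03, 7.234e-03]  ψ = [3, 2, 2, 2]  (obs o_1=2)
t=2: δ = [1.447e-03, 3.617e-04, 3.014e-04, 3.014e-04]  ψ = [0, 0, 3, 3]  (obs o_2=0)
t=3: δ = [1.206e-04, 1.507e-04, 3.014e-05, 8.038e-05]  ψ = [0, 0, 0, 0]  (obs o_3=3)
t=4: δ = [1.005e-05, 1.256e-05, 9.419e-06, 1.674e-05]  ψ = [0, 0, 1, 1]  (obs o_4=3)
t=5: δ = [4.651e-07, 6.977e-07, 1.308e-06, 1.047e-06]  ψ = [3, 3, 1, 1]  (obs o_5=1)
backtrack: best end state = 2; path = [3, 0, 0, 0, 1, 2]

path = [3, 0, 0, 0, 1, 2]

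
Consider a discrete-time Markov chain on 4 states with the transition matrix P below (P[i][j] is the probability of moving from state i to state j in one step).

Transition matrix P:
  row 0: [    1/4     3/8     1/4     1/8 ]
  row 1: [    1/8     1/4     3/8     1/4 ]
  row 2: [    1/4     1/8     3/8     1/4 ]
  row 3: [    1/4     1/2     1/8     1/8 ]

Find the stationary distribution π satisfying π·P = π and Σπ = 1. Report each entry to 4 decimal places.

π = [0.2139, 0.2890, 0.2987, 0.1985]

Balance equations π_j = Σ_i π_i·P[i][j]:
  π_0 = 1/4·π_0 + 1/8·π_1 + 1/4·π_2 + 1/4·π_3
  π_1 = 3/8·π_0 + 1/4·π_1 + 1/8·π_2 + 1/2·π_3
  π_2 = 1/4·π_0 + 3/8·π_1 + 3/8·π_2 + 1/8·π_3
  normalize: π_0 + π_1 + π_2 + π_3 = 1
Solving the linear system gives exactly π = [37/173, 50/173, 155/519, 103/519].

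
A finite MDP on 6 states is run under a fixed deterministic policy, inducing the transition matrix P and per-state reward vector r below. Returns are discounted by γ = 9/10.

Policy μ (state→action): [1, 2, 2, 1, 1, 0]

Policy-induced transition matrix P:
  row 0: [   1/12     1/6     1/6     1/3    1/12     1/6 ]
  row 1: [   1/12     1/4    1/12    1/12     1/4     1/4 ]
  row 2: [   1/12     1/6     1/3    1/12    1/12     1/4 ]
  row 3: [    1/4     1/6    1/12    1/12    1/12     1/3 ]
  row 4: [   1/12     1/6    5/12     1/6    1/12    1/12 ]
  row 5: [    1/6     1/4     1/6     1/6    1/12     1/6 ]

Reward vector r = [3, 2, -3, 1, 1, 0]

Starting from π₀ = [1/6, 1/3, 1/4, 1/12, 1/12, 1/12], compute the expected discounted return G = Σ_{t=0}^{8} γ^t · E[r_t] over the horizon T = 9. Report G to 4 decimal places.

G = 2.7692

t=0: π = [0.1667, 0.3333, 0.2500, 0.0833, 0.0833, 0.0833], E[r] = 0.5833, γ^t·E[r] = 0.583333, running G = 0.583333
t=1: π = [0.1042, 0.2014, 0.1944, 0.1389, 0.1389, 0.2222], E[r] = 0.4097, γ^t·E[r] = 0.368750, running G = 0.952083
t=2: π = [0.1250, 0.2020, 0.2054, 0.1395, 0.1169, 0.2112], E[r] = 0.4190, γ^t·E[r] = 0.339375, running G = 1.291458
t=3: π = [0.1242, 0.2011, 0.2017, 0.1419, 0.1170, 0.2141], E[r] = 0.4286, γ^t·E[r] = 0.312469, running G = 1.603927
t=4: π = [0.1248, 0.2013, 0.2009, 0.1420, 0.1168, 0.2141], E[r] = 0.4330, γ^t·E[r] = 0.284106, running G = 1.888034
t=5: π = [0.1248, 0.2013, 0.2008, 0.1421, 0.1169, 0.2141], E[r] = 0.4338, γ^t·E[r] = 0.256148, running G = 2.144182
t=6: π = [0.1249, 0.2013, 0.2007, 0.1421, 0.1169, 0.2141], E[r] = 0.4340, γ^t·E[r] = 0.230630, running G = 2.374812
t=7: π = [0.1249, 0.2013, 0.2007, 0.1421, 0.1169, 0.2141], E[r] = 0.4340, γ^t·E[r] = 0.207580, running G = 2.582392
t=8: π = [0.1249, 0.2013, 0.2007, 0.1421, 0.1169, 0.2141], E[r] = 0.4340, γ^t·E[r] = 0.186825, running G = 2.769217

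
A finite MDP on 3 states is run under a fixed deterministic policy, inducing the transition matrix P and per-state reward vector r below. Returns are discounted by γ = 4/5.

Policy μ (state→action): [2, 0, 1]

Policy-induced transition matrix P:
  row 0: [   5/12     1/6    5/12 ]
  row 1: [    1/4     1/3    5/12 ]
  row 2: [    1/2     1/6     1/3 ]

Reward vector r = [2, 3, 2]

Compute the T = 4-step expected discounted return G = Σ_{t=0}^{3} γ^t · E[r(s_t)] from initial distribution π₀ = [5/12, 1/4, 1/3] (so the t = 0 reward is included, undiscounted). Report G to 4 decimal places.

G = 6.5521

t=0: π = [0.4167, 0.2500, 0.3333], E[r] = 2.2500, γ^t·E[r] = 2.250000, running G = 2.250000
t=1: π = [0.4028, 0.2083, 0.3889], E[r] = 2.2083, γ^t·E[r] = 1.766667, running G = 4.016667
t=2: π = [0.4144, 0.2014, 0.3843], E[r] = 2.2014, γ^t·E[r] = 1.408889, running G = 5.425556
t=3: π = [0.4151, 0.2002, 0.3846], E[r] = 2.2002, γ^t·E[r] = 1.126519, running G = 6.552074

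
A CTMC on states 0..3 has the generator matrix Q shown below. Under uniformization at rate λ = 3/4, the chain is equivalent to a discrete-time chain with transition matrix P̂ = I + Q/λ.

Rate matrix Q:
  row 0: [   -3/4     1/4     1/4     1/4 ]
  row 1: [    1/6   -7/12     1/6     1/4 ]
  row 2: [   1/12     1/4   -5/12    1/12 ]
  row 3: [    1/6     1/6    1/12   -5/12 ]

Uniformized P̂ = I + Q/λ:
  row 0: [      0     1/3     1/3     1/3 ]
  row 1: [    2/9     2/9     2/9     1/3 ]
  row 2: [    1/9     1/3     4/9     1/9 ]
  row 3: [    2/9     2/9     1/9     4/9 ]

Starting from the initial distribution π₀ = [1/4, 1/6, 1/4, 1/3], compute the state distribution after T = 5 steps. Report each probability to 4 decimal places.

t=0: π = [0.2500, 0.1667, 0.2500, 0.3333]
t=1: π = [0.1389, 0.2778, 0.2685, 0.3148]
t=2: π = [0.1615, 0.2675, 0.2623, 0.3086]
t=3: π = [0.1572, 0.2693, 0.2642, 0.3093]
t=4: π = [0.1579, 0.2690, 0.2640, 0.3090]
t=5: π = [0.1578, 0.2691, 0.2641, 0.3090]

π = [0.1578, 0.2691, 0.2641, 0.3090]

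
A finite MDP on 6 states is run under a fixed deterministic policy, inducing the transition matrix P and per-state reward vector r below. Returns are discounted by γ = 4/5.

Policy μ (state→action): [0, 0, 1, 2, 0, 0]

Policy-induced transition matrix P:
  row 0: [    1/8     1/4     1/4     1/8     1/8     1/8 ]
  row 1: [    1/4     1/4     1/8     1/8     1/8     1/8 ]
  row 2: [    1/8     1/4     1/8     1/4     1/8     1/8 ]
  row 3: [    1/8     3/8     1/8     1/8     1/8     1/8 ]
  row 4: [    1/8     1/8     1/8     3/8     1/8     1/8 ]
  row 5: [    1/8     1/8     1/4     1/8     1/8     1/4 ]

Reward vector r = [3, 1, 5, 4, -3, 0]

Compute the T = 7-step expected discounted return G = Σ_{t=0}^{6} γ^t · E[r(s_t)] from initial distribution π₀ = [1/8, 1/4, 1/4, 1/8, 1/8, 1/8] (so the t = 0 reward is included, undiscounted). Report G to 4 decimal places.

t=0: π = [0.1250, 0.2500, 0.2500, 0.1250, 0.1250, 0.1250], E[r] = 2.0000, γ^t·E[r] = 2.000000, running G = 2.000000
t=1: π = [0.1563, 0.2344, 0.1563, 0.1875, 0.1250, 0.1406], E[r] = 1.8594, γ^t·E[r] = 1.487500, running G = 3.487500
t=2: π = [0.1543, 0.2402, 0.1621, 0.1758, 0.1250, 0.1426], E[r] = 1.8418, γ^t·E[r] = 1.178750, running G = 4.666250
t=3: π = [0.1550, 0.2385, 0.1621, 0.1765, 0.1250, 0.1428], E[r] = 1.8452, γ^t·E[r] = 0.944750, running G = 5.611000
t=4: π = [0.1548, 0.2386, 0.1622, 0.1765, 0.1250, 0.1429], E[r] = 1.8452, γ^t·E[r] = 0.755813, running G = 6.366813
t=5: π = [0.1548, 0.2386, 0.1622, 0.1765, 0.1250, 0.1429], E[r] = 1.8452, γ^t·E[r] = 0.604639, running G = 6.971451
t=6: π = [0.1548, 0.2386, 0.1622, 0.1765, 0.1250, 0.1429], E[r] = 1.8452, γ^t·E[r] = 0.483710, running G = 7.455161

G = 7.4552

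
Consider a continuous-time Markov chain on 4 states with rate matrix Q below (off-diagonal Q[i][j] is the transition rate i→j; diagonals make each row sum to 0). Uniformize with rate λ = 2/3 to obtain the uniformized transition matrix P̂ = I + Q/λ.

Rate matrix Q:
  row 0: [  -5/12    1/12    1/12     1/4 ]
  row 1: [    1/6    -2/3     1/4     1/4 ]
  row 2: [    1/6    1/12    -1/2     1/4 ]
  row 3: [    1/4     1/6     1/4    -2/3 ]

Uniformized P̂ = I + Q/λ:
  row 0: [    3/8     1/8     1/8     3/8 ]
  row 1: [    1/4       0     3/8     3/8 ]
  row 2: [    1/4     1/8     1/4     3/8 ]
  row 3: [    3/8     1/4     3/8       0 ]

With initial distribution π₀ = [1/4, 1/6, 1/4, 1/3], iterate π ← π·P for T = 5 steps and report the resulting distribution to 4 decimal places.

π = [0.3248, 0.1416, 0.2613, 0.2723]

t=0: π = [0.2500, 0.1667, 0.2500, 0.3333]
t=1: π = [0.3229, 0.1458, 0.2813, 0.2500]
t=2: π = [0.3216, 0.1380, 0.2591, 0.2813]
t=3: π = [0.3254, 0.1429, 0.2622, 0.2695]
t=4: π = [0.3244, 0.1408, 0.2609, 0.2739]
t=5: π = [0.3248, 0.1416, 0.2613, 0.2723]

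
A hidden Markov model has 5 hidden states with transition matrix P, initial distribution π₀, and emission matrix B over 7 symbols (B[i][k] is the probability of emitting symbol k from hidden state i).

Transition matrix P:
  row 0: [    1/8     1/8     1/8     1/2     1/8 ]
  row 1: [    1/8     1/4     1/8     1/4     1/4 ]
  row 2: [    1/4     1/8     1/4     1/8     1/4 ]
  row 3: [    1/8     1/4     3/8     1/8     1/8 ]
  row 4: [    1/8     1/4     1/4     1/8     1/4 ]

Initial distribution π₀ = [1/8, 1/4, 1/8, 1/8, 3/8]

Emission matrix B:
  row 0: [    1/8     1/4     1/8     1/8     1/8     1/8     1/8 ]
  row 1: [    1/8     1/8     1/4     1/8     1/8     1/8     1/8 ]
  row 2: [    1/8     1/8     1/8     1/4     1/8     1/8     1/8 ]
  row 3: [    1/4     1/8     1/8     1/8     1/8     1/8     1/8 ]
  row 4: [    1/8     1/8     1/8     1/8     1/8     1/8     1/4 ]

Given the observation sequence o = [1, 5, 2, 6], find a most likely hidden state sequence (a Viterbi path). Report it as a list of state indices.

path = [0, 3, 1, 4]

t=0: δ = [3.125e-02, 3.125e-02, 1.562e-02, 1.562e-02, 4.688e-02]  (obs o_0=1)
t=1: δ = [7.324e-04, 1.465e-03, 1.465e-03, 1.953e-03, 1.465e-03]  ψ = [4, 4, 4, 0, 4]  (obs o_1=5)
t=2: δ = [4.578e-05, 1.221e-04, 9.155e-05, 4.578e-05, 4.578e-05]  ψ = [2, 3, 3, 0, 1]  (obs o_2=2)
t=3: δ = [2.861e-06, 3.815e-06, 2.861e-06, 3.815e-06, 7.629e-06]  ψ = [2, 1, 2, 1, 1]  (obs o_3=6)
backtrack: best end state = 4; path = [0, 3, 1, 4]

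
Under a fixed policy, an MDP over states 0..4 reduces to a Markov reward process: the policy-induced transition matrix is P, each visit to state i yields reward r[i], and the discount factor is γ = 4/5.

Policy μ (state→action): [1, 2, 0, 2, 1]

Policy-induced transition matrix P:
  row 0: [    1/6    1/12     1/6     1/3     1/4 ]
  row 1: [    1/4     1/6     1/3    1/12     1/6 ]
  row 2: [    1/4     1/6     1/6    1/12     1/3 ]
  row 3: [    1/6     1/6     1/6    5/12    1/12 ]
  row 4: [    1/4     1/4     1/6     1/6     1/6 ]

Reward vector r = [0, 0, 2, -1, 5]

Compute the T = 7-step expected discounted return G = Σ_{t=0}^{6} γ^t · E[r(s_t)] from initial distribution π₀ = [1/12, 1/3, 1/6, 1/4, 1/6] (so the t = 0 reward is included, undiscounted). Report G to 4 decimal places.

t=0: π = [0.0833, 0.3333, 0.1667, 0.2500, 0.1667], E[r] = 0.9167, γ^t·E[r] = 0.916667, running G = 0.916667
t=1: π = [0.2222, 0.1736, 0.2222, 0.2014, 0.1806], E[r] = 1.1458, γ^t·E[r] = 0.916667, running G = 1.833333
t=2: π = [0.2147, 0.1632, 0.1956, 0.2211, 0.2054], E[r] = 1.1973, γ^t·E[r] = 0.766296, running G = 2.599630
t=3: π = [0.2137, 0.1659, 0.1939, 0.2278, 0.1987], E[r] = 1.1536, γ^t·E[r] = 0.590642, running G = 3.190272
t=4: π = [0.2132, 0.1654, 0.1943, 0.2293, 0.1978], E[r] = 1.1484, γ^t·E[r] = 0.470375, running G = 3.660647
t=5: π = [0.2131, 0.1654, 0.1942, 0.2295, 0.1977], E[r] = 1.1475, γ^t·E[r] = 0.376017, running G = 4.036664
t=6: π = [0.2131, 0.1654, 0.1942, 0.2296, 0.1977], E[r] = 1.1472, γ^t·E[r] = 0.300736, running G = 4.337400

G = 4.3374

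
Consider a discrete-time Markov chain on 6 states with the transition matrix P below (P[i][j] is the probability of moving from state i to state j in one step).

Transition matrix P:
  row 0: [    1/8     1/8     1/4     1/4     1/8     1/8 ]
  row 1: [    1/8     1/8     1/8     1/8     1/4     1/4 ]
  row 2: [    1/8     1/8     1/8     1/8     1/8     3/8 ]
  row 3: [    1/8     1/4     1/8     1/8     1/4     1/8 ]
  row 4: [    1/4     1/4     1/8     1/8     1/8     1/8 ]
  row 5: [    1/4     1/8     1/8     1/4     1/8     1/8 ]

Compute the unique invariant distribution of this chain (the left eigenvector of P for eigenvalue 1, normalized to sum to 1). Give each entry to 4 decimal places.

π = [0.1687, 0.1670, 0.1461, 0.1689, 0.1670, 0.1824]

Balance equations π_j = Σ_i π_i·P[i][j]:
  π_0 = 1/8·π_0 + 1/8·π_1 + 1/8·π_2 + 1/8·π_3 + 1/4·π_4 + 1/4·π_5
  π_1 = 1/8·π_0 + 1/8·π_1 + 1/8·π_2 + 1/4·π_3 + 1/4·π_4 + 1/8·π_5
  π_2 = 1/4·π_0 + 1/8·π_1 + 1/8·π_2 + 1/8·π_3 + 1/8·π_4 + 1/8·π_5
  π_3 = 1/4·π_0 + 1/8·π_1 + 1/8·π_2 + 1/8·π_3 + 1/8·π_4 + 1/4·π_5
  π_4 = 1/8·π_0 + 1/4·π_1 + 1/8·π_2 + 1/4·π_3 + 1/8·π_4 + 1/8·π_5
  normalize: π_0 + π_1 + π_2 + π_3 + π_4 + π_5 = 1
Solving the linear system gives exactly π = [799/4737, 791/4737, 692/4737, 800/4737, 791/4737, 288/1579].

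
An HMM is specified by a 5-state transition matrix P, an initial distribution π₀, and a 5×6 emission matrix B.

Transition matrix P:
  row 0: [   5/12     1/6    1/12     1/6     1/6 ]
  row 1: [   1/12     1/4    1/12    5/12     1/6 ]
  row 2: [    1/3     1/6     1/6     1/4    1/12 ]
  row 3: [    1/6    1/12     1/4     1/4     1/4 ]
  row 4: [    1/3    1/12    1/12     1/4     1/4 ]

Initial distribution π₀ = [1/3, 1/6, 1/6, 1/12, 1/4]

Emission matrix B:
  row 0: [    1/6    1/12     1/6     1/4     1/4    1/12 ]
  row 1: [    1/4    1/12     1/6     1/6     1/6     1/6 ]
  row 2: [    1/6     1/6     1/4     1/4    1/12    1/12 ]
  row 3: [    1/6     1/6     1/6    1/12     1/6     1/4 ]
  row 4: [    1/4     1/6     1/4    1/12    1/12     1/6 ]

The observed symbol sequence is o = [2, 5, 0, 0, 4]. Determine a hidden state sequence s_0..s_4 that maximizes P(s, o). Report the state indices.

path = [4, 3, 4, 0, 0]

t=0: δ = [5.556e-02, 2.778e-02, 4.167e-02, 1.389e-02, 6.250e-02]  (obs o_0=2)
t=1: δ = [1.929e-03, 1.543e-03, 5.787e-04, 3.906e-03, 2.604e-03]  ψ = [0, 0, 2, 4, 4]  (obs o_1=5)
t=2: δ = [1.447e-04, 9.645e-05, 1.628e-04, 1.628e-04, 2.441e-04]  ψ = [4, 1, 3, 3, 3]  (obs o_2=0)
t=3: δ = [1.356e-05, 6.782e-06, 6.782e-06, 1.017e-05, 1.526e-05]  ψ = [4, 2, 3, 4, 4]  (obs o_3=0)
t=4: δ = [1.413e-06, 3.768e-07, 2.119e-07, 6.358e-07, 3.179e-07]  ψ = [0, 0, 3, 4, 4]  (obs o_4=4)
backtrack: best end state = 0; path = [4, 3, 4, 0, 0]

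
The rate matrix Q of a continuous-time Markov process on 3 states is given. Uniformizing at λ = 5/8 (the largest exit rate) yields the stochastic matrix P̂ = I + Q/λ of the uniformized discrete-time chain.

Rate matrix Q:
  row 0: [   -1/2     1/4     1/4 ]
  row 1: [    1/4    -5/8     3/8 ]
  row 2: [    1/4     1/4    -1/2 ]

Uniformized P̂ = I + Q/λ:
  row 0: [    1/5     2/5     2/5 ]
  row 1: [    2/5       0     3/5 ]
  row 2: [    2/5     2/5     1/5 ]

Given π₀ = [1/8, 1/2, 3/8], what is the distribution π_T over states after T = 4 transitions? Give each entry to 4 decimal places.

t=0: π = [0.1250, 0.5000, 0.3750]
t=1: π = [0.3750, 0.2000, 0.4250]
t=2: π = [0.3250, 0.3200, 0.3550]
t=3: π = [0.3350, 0.2720, 0.3930]
t=4: π = [0.3330, 0.2912, 0.3758]

π = [0.3330, 0.2912, 0.3758]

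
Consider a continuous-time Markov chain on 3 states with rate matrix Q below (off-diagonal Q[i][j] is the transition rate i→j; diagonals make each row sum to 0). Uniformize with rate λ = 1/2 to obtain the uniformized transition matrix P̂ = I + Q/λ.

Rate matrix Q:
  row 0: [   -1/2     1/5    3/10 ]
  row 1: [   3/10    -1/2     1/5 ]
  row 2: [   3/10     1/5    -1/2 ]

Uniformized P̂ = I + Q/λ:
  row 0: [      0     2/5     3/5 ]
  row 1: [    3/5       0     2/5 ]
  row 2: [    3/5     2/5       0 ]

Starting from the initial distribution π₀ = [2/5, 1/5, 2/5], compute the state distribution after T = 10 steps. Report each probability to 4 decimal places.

t=0: π = [0.4000, 0.2000, 0.4000]
t=1: π = [0.3600, 0.3200, 0.3200]
t=2: π = [0.3840, 0.2720, 0.3440]
t=3: π = [0.3696, 0.2912, 0.3392]
t=4: π = [0.3782, 0.2835, 0.3382]
t=5: π = [0.3731, 0.2866, 0.3404]
t=6: π = [0.3762, 0.2854, 0.3385]
t=7: π = [0.3743, 0.2859, 0.3398]
t=8: π = [0.3754, 0.2857, 0.3389]
t=9: π = [0.3747, 0.2857, 0.3395]
t=10: π = [0.3752, 0.2857, 0.3391]

π = [0.3752, 0.2857, 0.3391]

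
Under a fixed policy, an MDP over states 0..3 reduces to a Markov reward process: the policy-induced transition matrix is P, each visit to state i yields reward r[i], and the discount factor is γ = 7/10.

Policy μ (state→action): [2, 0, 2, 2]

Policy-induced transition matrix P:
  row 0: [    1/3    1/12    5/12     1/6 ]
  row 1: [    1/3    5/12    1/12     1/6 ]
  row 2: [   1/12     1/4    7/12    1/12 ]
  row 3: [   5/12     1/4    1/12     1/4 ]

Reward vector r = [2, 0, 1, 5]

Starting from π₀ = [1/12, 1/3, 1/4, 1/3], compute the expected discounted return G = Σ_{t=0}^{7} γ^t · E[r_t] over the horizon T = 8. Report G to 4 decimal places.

G = 5.6517

t=0: π = [0.0833, 0.3333, 0.2500, 0.3333], E[r] = 2.0833, γ^t·E[r] = 2.083333, running G = 2.083333
t=1: π = [0.2986, 0.2917, 0.2361, 0.1736], E[r] = 1.7014, γ^t·E[r] = 1.190972, running G = 3.274306
t=2: π = [0.2888, 0.2488, 0.3009, 0.1615], E[r] = 1.6858, γ^t·E[r] = 0.826024, running G = 4.100330
t=3: π = [0.2716, 0.2433, 0.3301, 0.1550], E[r] = 1.6484, γ^t·E[r] = 0.565398, running G = 4.665727
t=4: π = [0.2637, 0.2453, 0.3389, 0.1521], E[r] = 1.6268, γ^t·E[r] = 0.390588, running G = 5.056315
t=5: π = [0.2613, 0.2469, 0.3407, 0.1511], E[r] = 1.6188, γ^t·E[r] = 0.272065, running G = 5.328381
t=6: π = [0.2608, 0.2476, 0.3408, 0.1509], E[r] = 1.6166, γ^t·E[r] = 0.190194, running G = 5.518574
t=7: π = [0.2607, 0.2478, 0.3406, 0.1508], E[r] = 1.6163, γ^t·E[r] = 0.133107, running G = 5.651681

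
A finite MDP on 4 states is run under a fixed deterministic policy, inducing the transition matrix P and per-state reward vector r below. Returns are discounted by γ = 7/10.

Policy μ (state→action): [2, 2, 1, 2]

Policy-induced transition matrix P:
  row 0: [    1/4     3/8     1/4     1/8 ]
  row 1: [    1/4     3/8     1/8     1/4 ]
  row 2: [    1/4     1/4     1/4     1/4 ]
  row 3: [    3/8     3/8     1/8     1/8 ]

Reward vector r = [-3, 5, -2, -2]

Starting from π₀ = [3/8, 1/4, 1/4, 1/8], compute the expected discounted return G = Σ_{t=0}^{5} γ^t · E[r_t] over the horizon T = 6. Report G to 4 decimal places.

G = -0.2979

t=0: π = [0.3750, 0.2500, 0.2500, 0.1250], E[r] = -0.6250, γ^t·E[r] = -0.625000, running G = -0.625000
t=1: π = [0.2656, 0.3438, 0.2031, 0.1875], E[r] = 0.1406, γ^t·E[r] = 0.098438, running G = -0.526563
t=2: π = [0.2734, 0.3496, 0.1836, 0.1934], E[r] = 0.1738, γ^t·E[r] = 0.085176, running G = -0.441387
t=3: π = [0.2742, 0.3521, 0.1821, 0.1917], E[r] = 0.1902, γ^t·E[r] = 0.065234, running G = -0.376153
t=4: π = [0.2740, 0.3522, 0.1820, 0.1918], E[r] = 0.1917, γ^t·E[r] = 0.046023, running G = -0.330130
t=5: π = [0.2740, 0.3522, 0.1820, 0.1918], E[r] = 0.1917, γ^t·E[r] = 0.032227, running G = -0.297904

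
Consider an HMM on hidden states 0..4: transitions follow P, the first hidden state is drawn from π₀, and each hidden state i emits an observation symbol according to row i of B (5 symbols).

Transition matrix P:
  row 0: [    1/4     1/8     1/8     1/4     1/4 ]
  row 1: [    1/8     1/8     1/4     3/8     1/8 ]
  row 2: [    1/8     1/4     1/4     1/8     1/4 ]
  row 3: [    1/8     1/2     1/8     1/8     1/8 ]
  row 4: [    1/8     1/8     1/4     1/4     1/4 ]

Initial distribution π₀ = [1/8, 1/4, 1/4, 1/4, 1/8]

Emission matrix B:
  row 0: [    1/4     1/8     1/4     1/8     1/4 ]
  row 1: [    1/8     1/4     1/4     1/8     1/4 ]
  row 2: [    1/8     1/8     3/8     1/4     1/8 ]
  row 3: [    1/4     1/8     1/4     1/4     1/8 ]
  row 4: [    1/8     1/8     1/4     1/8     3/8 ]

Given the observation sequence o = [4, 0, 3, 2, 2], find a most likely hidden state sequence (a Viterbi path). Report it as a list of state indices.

t=0: δ = [3.125e-02, 6.250e-02, 3.125e-02, 3.125e-02, 4.688e-02]  (obs o_0=4)
t=1: δ = [1.953e-03, 1.953e-03, 1.953e-03, 5.859e-03, 1.465e-03]  ψ = [0, 3, 1, 1, 4]  (obs o_1=0)
t=2: δ = [9.155e-05, 3.662e-04, 1.831e-04, 1.831e-04, 9.155e-05]  ψ = [3, 3, 3, 1, 3]  (obs o_2=3)
t=3: δ = [1.144e-05, 2.289e-05, 3.433e-05, 3.433e-05, 1.144e-05]  ψ = [1, 3, 1, 1, 1]  (obs o_3=2)
t=4: δ = [1.073e-06, 4.292e-06, 3.219e-06, 2.146e-06, 2.146e-06]  ψ = [2, 3, 2, 1, 2]  (obs o_4=2)
backtrack: best end state = 1; path = [1, 3, 1, 3, 1]

path = [1, 3, 1, 3, 1]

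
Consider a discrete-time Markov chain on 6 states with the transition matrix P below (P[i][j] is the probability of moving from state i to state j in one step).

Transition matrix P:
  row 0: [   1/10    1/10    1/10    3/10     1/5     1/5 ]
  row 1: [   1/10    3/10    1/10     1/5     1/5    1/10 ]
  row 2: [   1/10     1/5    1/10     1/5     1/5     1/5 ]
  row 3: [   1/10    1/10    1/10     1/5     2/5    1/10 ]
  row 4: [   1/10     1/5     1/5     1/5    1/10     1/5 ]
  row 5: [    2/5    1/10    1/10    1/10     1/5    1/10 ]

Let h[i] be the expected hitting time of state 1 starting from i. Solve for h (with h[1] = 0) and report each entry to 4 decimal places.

h = [7.4493, 0.0000, 6.7179, 7.3141, 6.7179, 7.4739]

First-step conditioning: h[1] = 0; for i ≠ 1, h[i] = 1 + Σ_k P[i][k]·h[k].
  h[0] = 1 + 1/10·h[0] + 1/10·h[2] + 3/10·h[3] + 1/5·h[4] + 1/5·h[5]
  h[2] = 1 + 1/10·h[0] + 1/10·h[2] + 1/5·h[3] + 1/5·h[4] + 1/5·h[5]
  h[3] = 1 + 1/10·h[0] + 1/10·h[2] + 1/5·h[3] + 2/5·h[4] + 1/10·h[5]
  h[4] = 1 + 1/10·h[0] + 1/5·h[2] + 1/5·h[3] + 1/10·h[4] + 1/5·h[5]
  h[5] = 1 + 2/5·h[0] + 1/10·h[2] + 1/10·h[3] + 1/5·h[4] + 1/10·h[5]
Solving the 5×5 linear system over states ≠ 1 gives exactly h = [12120/1627, 0, 10930/1627, 11900/1627, 10930/1627, 12160/1627] (h[1] = 0 is the target).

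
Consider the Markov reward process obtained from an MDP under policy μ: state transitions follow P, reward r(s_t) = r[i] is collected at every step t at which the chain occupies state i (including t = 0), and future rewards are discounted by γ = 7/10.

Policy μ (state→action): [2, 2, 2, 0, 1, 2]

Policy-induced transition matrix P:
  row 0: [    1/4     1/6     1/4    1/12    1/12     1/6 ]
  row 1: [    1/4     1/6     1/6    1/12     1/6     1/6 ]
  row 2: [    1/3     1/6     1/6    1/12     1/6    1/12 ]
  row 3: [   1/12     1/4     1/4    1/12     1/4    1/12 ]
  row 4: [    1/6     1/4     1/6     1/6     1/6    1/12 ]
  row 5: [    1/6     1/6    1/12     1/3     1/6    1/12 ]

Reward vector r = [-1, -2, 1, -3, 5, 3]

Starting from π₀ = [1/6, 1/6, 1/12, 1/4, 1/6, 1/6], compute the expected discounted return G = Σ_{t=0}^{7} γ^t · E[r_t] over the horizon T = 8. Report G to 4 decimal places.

G = 0.9476

t=0: π = [0.1667, 0.1667, 0.0833, 0.2500, 0.1667, 0.1667], E[r] = 0.1667, γ^t·E[r] = 0.166667, running G = 0.166667
t=1: π = [0.1875, 0.2014, 0.1875, 0.1389, 0.1736, 0.1111], E[r] = 0.3819, γ^t·E[r] = 0.267361, running G = 0.434028
t=2: π = [0.2188, 0.1927, 0.1846, 0.1256, 0.1626, 0.1157], E[r] = 0.3640, γ^t·E[r] = 0.178362, running G = 0.612390
t=3: π = [0.2213, 0.1907, 0.1857, 0.1258, 0.1589, 0.1176], E[r] = 0.3530, γ^t·E[r] = 0.121082, running G = 0.733472
t=4: π = [0.2215, 0.1904, 0.1858, 0.1260, 0.1587, 0.1177], E[r] = 0.3521, γ^t·E[r] = 0.084551, running G = 0.818023
t=5: π = [0.2215, 0.1904, 0.1858, 0.1260, 0.1587, 0.1177], E[r] = 0.3522, γ^t·E[r] = 0.059189, running G = 0.877212
t=6: π = [0.2215, 0.1904, 0.1858, 0.1260, 0.1587, 0.1177], E[r] = 0.3522, γ^t·E[r] = 0.041432, running G = 0.918644
t=7: π = [0.2215, 0.1904, 0.1858, 0.1260, 0.1587, 0.1177], E[r] = 0.3522, γ^t·E[r] = 0.029003, running G = 0.947647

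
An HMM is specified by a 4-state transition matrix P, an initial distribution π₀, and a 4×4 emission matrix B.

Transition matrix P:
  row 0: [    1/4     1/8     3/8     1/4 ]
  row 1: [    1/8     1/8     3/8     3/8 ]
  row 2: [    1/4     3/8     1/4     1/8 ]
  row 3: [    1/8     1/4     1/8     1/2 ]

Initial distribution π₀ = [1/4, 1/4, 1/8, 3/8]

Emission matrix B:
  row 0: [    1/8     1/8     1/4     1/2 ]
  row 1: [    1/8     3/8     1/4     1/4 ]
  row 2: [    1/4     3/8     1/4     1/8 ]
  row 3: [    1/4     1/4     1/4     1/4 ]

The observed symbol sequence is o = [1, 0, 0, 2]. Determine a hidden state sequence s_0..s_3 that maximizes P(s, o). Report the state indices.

path = [3, 3, 3, 3]

t=0: δ = [3.125e-02, 9.375e-02, 4.688e-02, 9.375e-02]  (obs o_0=1)
t=1: δ = [1.465e-03, 2.930e-03, 8.789e-03, 1.172e-02]  ψ = [1, 3, 1, 3]  (obs o_1=0)
t=2: δ = [2.747e-04, 4.120e-04, 5.493e-04, 1.465e-03]  ψ = [2, 2, 2, 3]  (obs o_2=0)
t=3: δ = [4.578e-05, 9.155e-05, 4.578e-05, 1.831e-04]  ψ = [3, 3, 3, 3]  (obs o_3=2)
backtrack: best end state = 3; path = [3, 3, 3, 3]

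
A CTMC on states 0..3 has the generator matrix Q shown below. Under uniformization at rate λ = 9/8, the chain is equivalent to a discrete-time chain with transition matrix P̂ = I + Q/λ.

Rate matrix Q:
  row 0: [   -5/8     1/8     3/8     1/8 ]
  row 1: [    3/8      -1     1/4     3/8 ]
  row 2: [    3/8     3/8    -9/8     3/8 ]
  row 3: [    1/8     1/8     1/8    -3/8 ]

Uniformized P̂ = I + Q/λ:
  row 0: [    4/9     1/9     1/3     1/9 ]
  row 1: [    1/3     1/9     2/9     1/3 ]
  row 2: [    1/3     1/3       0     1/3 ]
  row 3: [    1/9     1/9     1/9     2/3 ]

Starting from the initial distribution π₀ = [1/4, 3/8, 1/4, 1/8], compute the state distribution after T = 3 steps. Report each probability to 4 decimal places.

π = [0.2853, 0.1519, 0.1740, 0.3887]

t=0: π = [0.2500, 0.3750, 0.2500, 0.1250]
t=1: π = [0.3333, 0.1667, 0.1806, 0.3194]
t=2: π = [0.2994, 0.1512, 0.1836, 0.3657]
t=3: π = [0.2853, 0.1519, 0.1740, 0.3887]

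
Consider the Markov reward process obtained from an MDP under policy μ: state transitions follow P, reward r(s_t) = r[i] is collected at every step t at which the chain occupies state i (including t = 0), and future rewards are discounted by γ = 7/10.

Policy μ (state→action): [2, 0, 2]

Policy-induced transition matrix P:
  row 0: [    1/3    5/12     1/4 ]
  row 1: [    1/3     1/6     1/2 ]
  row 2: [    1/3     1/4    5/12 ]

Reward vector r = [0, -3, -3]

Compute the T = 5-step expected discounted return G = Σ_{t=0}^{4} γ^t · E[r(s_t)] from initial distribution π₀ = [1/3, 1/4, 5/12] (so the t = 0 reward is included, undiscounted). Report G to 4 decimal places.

G = -5.5462

t=0: π = [0.3333, 0.2500, 0.4167], E[r] = -2.0000, γ^t·E[r] = -2.000000, running G = -2.000000
t=1: π = [0.3333, 0.2847, 0.3819], E[r] = -2.0000, γ^t·E[r] = -1.400000, running G = -3.400000
t=2: π = [0.3333, 0.2818, 0.3848], E[r] = -2.0000, γ^t·E[r] = -0.980000, running G = -4.380000
t=3: π = [0.3333, 0.2821, 0.3846], E[r] = -2.0000, γ^t·E[r] = -0.686000, running G = -5.066000
t=4: π = [0.3333, 0.2820, 0.3846], E[r] = -2.0000, γ^t·E[r] = -0.480200, running G = -5.546200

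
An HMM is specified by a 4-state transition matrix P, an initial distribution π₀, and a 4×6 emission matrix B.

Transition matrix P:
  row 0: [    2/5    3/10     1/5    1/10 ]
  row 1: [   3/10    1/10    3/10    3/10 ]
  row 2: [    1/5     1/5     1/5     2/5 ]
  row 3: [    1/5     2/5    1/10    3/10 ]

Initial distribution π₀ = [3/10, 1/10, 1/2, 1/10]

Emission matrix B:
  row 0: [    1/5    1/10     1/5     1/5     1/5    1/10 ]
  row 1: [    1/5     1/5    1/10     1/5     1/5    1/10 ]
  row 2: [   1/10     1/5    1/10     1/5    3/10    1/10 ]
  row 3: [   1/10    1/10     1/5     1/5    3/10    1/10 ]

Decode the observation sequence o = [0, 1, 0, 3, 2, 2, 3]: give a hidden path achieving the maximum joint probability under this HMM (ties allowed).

t=0: δ = [6.000e-02, 2.000e-02, 5.000e-02, 1.000e-02]  (obs o_0=0)
t=1: δ = [2.400e-03, 3.600e-03, 2.400e-03, 2.000e-03]  ψ = [0, 0, 0, 2]  (obs o_1=1)
t=2: δ = [2.160e-04, 1.600e-04, 1.080e-04, 1.080e-04]  ψ = [1, 3, 1, 1]  (obs o_2=0)
t=3: δ = [1.728e-05, 1.296e-05, 9.600e-06, 9.600e-06]  ψ = [0, 0, 1, 1]  (obs o_3=3)
t=4: δ = [1.382e-06, 5.184e-07, 3.888e-07, 7.776e-07]  ψ = [0, 0, 1, 1]  (obs o_4=2)
t=5: δ = [1.106e-07, 4.147e-08, 2.765e-08, 4.666e-08]  ψ = [0, 0, 0, 3]  (obs o_5=2)
t=6: δ = [8.847e-09, 6.636e-09, 4.424e-09, 2.799e-09]  ψ = [0, 0, 0, 3]  (obs o_6=3)
backtrack: best end state = 0; path = [0, 1, 0, 0, 0, 0, 0]

path = [0, 1, 0, 0, 0, 0, 0]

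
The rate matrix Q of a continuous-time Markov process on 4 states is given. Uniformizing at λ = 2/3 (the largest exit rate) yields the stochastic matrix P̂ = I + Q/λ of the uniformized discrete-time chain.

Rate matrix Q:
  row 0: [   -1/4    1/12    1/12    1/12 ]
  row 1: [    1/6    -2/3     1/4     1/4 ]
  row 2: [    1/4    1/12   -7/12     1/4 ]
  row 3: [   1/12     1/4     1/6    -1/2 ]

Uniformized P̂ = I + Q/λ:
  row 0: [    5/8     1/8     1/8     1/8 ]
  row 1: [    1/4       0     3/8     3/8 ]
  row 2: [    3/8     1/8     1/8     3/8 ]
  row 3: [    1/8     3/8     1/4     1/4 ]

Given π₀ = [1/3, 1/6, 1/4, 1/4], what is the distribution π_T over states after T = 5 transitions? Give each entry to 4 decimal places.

π = [0.3897, 0.1660, 0.1975, 0.2468]

t=0: π = [0.3333, 0.1667, 0.2500, 0.2500]
t=1: π = [0.3750, 0.1667, 0.1979, 0.2604]
t=2: π = [0.3828, 0.1693, 0.1992, 0.2487]
t=3: π = [0.3874, 0.1660, 0.1984, 0.2482]
t=4: π = [0.3890, 0.1663, 0.1975, 0.2471]
t=5: π = [0.3897, 0.1660, 0.1975, 0.2468]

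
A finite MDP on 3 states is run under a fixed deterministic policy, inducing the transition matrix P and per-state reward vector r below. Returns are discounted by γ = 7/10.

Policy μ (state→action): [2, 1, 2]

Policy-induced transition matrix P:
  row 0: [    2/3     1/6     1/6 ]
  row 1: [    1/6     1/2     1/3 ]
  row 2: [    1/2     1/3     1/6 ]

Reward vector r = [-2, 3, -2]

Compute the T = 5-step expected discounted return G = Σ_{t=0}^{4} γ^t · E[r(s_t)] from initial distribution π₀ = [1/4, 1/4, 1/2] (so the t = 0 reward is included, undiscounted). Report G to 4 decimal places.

t=0: π = [0.2500, 0.2500, 0.5000], E[r] = -0.7500, γ^t·E[r] = -0.750000, running G = -0.750000
t=1: π = [0.4583, 0.3333, 0.2083], E[r] = -0.3333, γ^t·E[r] = -0.233333, running G = -0.983333
t=2: π = [0.4653, 0.3125, 0.2222], E[r] = -0.4375, γ^t·E[r] = -0.214375, running G = -1.197708
t=3: π = [0.4734, 0.3079, 0.2188], E[r] = -0.4606, γ^t·E[r] = -0.158002, running G = -1.355711
t=4: π = [0.4763, 0.3057, 0.2180], E[r] = -0.4713, γ^t·E[r] = -0.113149, running G = -1.468860

G = -1.4689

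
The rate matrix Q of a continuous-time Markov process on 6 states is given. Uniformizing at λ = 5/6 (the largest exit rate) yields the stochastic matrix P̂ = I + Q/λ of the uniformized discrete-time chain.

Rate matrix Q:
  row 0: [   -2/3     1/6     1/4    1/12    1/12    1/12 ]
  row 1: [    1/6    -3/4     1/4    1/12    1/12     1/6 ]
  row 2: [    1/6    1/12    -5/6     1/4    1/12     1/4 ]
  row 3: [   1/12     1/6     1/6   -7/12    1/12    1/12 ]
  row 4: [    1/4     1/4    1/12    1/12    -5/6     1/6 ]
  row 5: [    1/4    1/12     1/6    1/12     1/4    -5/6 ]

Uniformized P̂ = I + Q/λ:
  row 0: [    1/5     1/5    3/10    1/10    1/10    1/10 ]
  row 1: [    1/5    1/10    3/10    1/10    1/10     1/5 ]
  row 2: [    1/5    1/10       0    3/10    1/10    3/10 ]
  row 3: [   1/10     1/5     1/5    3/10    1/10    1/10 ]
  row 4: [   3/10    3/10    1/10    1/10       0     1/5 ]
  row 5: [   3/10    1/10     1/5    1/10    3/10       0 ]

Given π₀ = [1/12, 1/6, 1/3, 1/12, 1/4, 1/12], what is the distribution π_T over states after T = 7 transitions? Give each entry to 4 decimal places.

π = [0.2097, 0.1618, 0.1877, 0.1720, 0.1182, 0.1506]

t=0: π = [0.0833, 0.1667, 0.3333, 0.0833, 0.2500, 0.0833]
t=1: π = [0.2250, 0.1667, 0.1333, 0.1833, 0.0917, 0.2000]
t=2: π = [0.2108, 0.1592, 0.2033, 0.1633, 0.1308, 0.1325]
t=3: π = [0.2100, 0.1636, 0.1833, 0.1733, 0.1134, 0.1564]
t=4: π = [0.2097, 0.1610, 0.1894, 0.1713, 0.1199, 0.1487]
t=5: π = [0.2097, 0.1621, 0.1872, 0.1721, 0.1177, 0.1511]
t=6: π = [0.2097, 0.1617, 0.1880, 0.1719, 0.1184, 0.1503]
t=7: π = [0.2097, 0.1618, 0.1877, 0.1720, 0.1182, 0.1506]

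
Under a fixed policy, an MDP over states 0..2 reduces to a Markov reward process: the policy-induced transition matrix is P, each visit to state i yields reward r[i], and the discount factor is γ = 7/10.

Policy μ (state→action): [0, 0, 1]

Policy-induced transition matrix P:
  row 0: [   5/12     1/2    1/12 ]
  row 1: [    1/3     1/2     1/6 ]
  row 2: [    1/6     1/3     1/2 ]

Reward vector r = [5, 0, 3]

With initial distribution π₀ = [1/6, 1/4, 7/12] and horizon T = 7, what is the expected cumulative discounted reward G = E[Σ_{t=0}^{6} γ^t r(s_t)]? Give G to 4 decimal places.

t=0: π = [0.1667, 0.2500, 0.5833], E[r] = 2.5833, γ^t·E[r] = 2.583333, running G = 2.583333
t=1: π = [0.2500, 0.4028, 0.3472], E[r] = 2.2917, γ^t·E[r] = 1.604167, running G = 4.187500
t=2: π = [0.2963, 0.4421, 0.2616], E[r] = 2.2662, γ^t·E[r] = 1.110440, running G = 5.297940
t=3: π = [0.3144, 0.4564, 0.2292], E[r] = 2.2596, γ^t·E[r] = 0.775058, running G = 6.072998
t=4: π = [0.3213, 0.4618, 0.2169], E[r] = 2.2573, γ^t·E[r] = 0.541970, running G = 6.614968
t=5: π = [0.3240, 0.4639, 0.2122], E[r] = 2.2564, γ^t·E[r] = 0.379227, running G = 6.994195
t=6: π = [0.3250, 0.4646, 0.2104], E[r] = 2.2560, γ^t·E[r] = 0.265419, running G = 7.259614

G = 7.2596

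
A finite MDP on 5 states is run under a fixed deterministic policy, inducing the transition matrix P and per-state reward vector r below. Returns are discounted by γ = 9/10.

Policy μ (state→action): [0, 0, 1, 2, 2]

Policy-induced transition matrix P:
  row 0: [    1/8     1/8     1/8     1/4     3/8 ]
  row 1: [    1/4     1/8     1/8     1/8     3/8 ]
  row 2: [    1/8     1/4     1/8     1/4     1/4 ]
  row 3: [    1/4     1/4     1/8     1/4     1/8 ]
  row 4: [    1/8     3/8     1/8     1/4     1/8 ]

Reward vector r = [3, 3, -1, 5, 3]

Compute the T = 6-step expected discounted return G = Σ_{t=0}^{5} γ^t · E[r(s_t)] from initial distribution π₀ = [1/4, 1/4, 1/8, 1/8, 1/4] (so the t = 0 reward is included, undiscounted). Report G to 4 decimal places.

t=0: π = [0.2500, 0.2500, 0.1250, 0.1250, 0.2500], E[r] = 2.7500, γ^t·E[r] = 2.750000, running G = 2.750000
t=1: π = [0.1719, 0.2188, 0.1250, 0.2188, 0.2656], E[r] = 2.9375, γ^t·E[r] = 2.643750, running G = 5.393750
t=2: π = [0.1797, 0.2344, 0.1250, 0.2227, 0.2383], E[r] = 2.9453, γ^t·E[r] = 2.385703, running G = 7.779453
t=3: π = [0.1821, 0.2280, 0.1250, 0.2207, 0.2441], E[r] = 2.9414, γ^t·E[r] = 2.144285, running G = 9.923738
t=4: π = [0.1811, 0.2292, 0.1250, 0.2215, 0.2432], E[r] = 2.9430, γ^t·E[r] = 1.930898, running G = 11.854636
t=5: π = [0.1813, 0.2291, 0.1250, 0.2213, 0.2432], E[r] = 2.9427, γ^t·E[r] = 1.737628, running G = 13.592264

G = 13.5923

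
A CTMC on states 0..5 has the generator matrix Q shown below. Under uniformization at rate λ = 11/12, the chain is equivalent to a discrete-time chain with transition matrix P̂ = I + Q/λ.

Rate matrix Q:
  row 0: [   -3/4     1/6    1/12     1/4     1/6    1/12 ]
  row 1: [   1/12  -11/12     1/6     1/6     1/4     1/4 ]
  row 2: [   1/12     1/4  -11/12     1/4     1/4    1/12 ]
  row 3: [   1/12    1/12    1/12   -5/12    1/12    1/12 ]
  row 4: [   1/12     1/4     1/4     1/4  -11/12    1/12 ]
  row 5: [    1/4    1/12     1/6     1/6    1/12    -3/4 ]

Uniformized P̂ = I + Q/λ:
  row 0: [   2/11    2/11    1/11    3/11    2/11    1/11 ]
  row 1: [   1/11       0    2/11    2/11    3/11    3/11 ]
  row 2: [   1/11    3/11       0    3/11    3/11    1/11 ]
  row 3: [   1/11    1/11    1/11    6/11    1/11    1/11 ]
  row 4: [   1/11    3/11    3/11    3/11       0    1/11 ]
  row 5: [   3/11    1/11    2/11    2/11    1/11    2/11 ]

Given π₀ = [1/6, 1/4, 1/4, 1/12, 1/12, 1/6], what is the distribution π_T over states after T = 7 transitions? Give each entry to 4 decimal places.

t=0: π = [0.1667, 0.2500, 0.2500, 0.0833, 0.0833, 0.1667]
t=1: π = [0.1364, 0.1439, 0.1212, 0.2576, 0.1894, 0.1515]
t=2: π = [0.1309, 0.1467, 0.1412, 0.3161, 0.1343, 0.1309]
t=3: π = [0.1266, 0.1396, 0.1277, 0.3337, 0.1429, 0.1295]
t=4: π = [0.1260, 0.1389, 0.1297, 0.3393, 0.1380, 0.1281]
t=5: π = [0.1256, 0.1384, 0.1285, 0.3410, 0.1387, 0.1278]
t=6: π = [0.1256, 0.1383, 0.1286, 0.3415, 0.1383, 0.1277]
t=7: π = [0.1255, 0.1383, 0.1285, 0.3417, 0.1383, 0.1277]

π = [0.1255, 0.1383, 0.1285, 0.3417, 0.1383, 0.1277]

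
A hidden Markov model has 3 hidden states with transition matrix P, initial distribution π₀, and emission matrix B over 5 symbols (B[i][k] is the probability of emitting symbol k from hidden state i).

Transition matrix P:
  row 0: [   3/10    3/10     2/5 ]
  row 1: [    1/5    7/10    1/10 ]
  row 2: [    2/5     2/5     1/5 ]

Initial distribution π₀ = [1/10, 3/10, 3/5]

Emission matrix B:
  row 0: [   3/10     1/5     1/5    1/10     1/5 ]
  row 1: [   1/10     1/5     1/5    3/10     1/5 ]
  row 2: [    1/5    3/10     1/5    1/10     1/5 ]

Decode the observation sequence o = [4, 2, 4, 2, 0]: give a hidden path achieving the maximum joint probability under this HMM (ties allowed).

t=0: δ = [2.000e-02, 6.000e-02, 1.200e-01]  (obs o_0=4)
t=1: δ = [9.600e-03, 9.600e-03, 4.800e-03]  ψ = [2, 2, 2]  (obs o_1=2)
t=2: δ = [5.760e-04, 1.344e-03, 7.680e-04]  ψ = [0, 1, 0]  (obs o_2=4)
t=3: δ = [6.144e-05, 1.882e-04, 4.608e-05]  ψ = [2, 1, 0]  (obs o_3=2)
t=4: δ = [1.129e-05, 1.317e-05, 4.915e-06]  ψ = [1, 1, 0]  (obs o_4=0)
backtrack: best end state = 1; path = [2, 1, 1, 1, 1]

path = [2, 1, 1, 1, 1]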